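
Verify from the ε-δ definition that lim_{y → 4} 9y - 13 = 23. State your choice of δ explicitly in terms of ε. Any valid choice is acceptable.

δ = ε/9

Let ε > 0 be given. We need δ > 0 so that 0 < |y − 4| < δ implies |(9y - 13) − 23| < ε.
Since (9y - 13) − 23 = 9(y − 4), we have |(9y - 13) − 23| = 9|y − 4|.
Thus it suffices that |y − 4| < ε/9.
Choosing δ = ε/9 gives |(9y - 13) − 23| = 9|y − 4| < ε whenever |y − 4| < δ.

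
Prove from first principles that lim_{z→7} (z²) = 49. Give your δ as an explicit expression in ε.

Suppose ε > 0. We seek δ > 0 with 0 < |z − 7| < δ ⇒ |z² − 49| < ε.
Factor: z² − 49 = (z − 7)(z + 7), so |z² − 49| = |z − 7|·|z + 7|.
Impose δ ≤ 2 so that |z| < 9; then |z + 7| ≤ 16.
Hence |z² − 49| ≤ 16|z − 7|, which is < ε once |z − 7| < ε/16.
Take δ = min(2, ε/16). If 0 < |z − 7| < δ then both bounds hold and |z² − 49| ≤ 16|z − 7| < 16·(ε/16) = ε.

δ = min(2, ε/16)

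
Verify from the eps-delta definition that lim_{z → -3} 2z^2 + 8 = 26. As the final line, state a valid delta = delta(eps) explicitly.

Let eps > 0. We want delta > 0 such that 0 < |z + 3| < delta implies |(2z^2 + 8) − 26| < eps.
(2z^2 + 8) − 26 = 2z^2 - 18 = (z + 3)(2z - 6).
So |(2z^2 + 8) − 26| = |z + 3|·|2z - 6|.
Require delta ≤ 1. Then |z + 3| < 1 gives |z| < 4, and by the triangle inequality |2z - 6| ≤ 2·4 + 6 = 14.
Hence |(2z^2 + 8) − 26| ≤ 14|z + 3| < eps provided |z + 3| < eps/14.
Take delta = min(1, eps/14). Then 0 < |z + 3| < delta gives both |z + 3| < 1 and |z + 3| < eps/14, so |(2z^2 + 8) − 26| < eps.

delta = min(1, eps/14)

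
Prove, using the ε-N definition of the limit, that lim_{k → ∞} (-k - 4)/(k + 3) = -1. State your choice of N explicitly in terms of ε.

N = 1/ε

Suppose ε > 0. For k ≥ 1, |(-k - 4)/(k + 3) + 1| = |-1|/((k + 3)) = 1/((k + 3)).
Since k + 3 ≥ k for k ≥ 1, this is ≤ 1/(k) = 1/k.
So |(-k - 4)/(k + 3) + 1| < ε whenever k > 1/ε.
Take N = 1/ε. If k > N then |(-k - 4)/(k + 3) + 1| ≤ 1/k < ε.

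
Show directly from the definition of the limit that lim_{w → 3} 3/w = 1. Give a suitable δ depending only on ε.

δ = min(3/2, (3/2)ε)

Fix ε > 0. We seek δ > 0 such that 0 < |w − 3| < δ implies |3/w − 1| < ε.
|3/w − 1| = 3·|3 − w|/(3·|w|) = 3|w − 3|/(3|w|).
Require δ ≤ 3/2 so that |w| > 3 − 3/2 = 3/2, hence 3|w| > 9/2.
Then |3/w − 1| < 3|w − 3|/(9/2), which is < ε when |w − 3| < (3/2)ε.
Take δ = min(3/2, (3/2)ε). Then 0 < |w − 3| < δ gives both |w − 3| < 3/2 and |w − 3| < (3/2)ε, so |3/w − 1| < ε.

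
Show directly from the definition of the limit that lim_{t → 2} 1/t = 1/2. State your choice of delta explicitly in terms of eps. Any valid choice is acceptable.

Fix eps > 0. We seek delta > 0 such that 0 < |t − 2| < delta implies |1/t − (1/2)| < eps.
|1/t − (1/2)| = |2 − t|/(2·|t|) = |t − 2|/(2|t|).
Restrict delta ≤ 1. Then |t − 2| < 1 gives |t| > 1, so 2|t| > 2.
Then |1/t − (1/2)| < |t − 2|/2, which is < eps when |t − 2| < 2eps.
Take delta = min(1, 2eps). Then 0 < |t − 2| < delta gives both |t − 2| < 1 and |t − 2| < 2eps, so |1/t − (1/2)| < eps.

delta = min(1, 2eps)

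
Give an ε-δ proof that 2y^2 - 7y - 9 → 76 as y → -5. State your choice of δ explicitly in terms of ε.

Let ε > 0. We want δ > 0 such that 0 < |y + 5| < δ implies |(2y^2 - 7y - 9) − 76| < ε.
(2y^2 - 7y - 9) − 76 = 2y^2 - 7y - 85 = (y + 5)(2y - 17).
So |(2y^2 - 7y - 9) − 76| = |y + 5|·|2y - 17|.
Assume first that |y + 5| < 1, so |y| < 6. Then |2y - 17| ≤ 2·6 + 17 = 29.
Hence |(2y^2 - 7y - 9) − 76| ≤ 29|y + 5| < ε provided |y + 5| < ε/29.
Choosing δ = min(1, ε/29) ensures both conditions, hence |(2y^2 - 7y - 9) − 76| < ε.

δ = min(1, ε/29)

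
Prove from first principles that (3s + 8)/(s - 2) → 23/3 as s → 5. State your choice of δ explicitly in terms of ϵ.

δ = min(3/2, (9/28)ϵ)

Let ϵ > 0 be given. We want δ > 0 with 0 < |s − 5| < δ ⇒ |(3s + 8)/(s - 2) − (23/3)| < ϵ.
Combining over a common denominator, (3s + 8)/(s - 2) − (23/3) = [(3s + 8)·3 − 23·(s - 2)] / [3·(s - 2)] = -14(s − 5) / (3(s - 2)).
So |(3s + 8)/(s - 2) − (23/3)| = 14|s − 5| / (3·|s − 2|).
Require δ ≤ 3/2, so |s − 2| ≥ |3| − |s − 5| > 3 − 3/2 = 3/2.
Hence |(3s + 8)/(s - 2) − (23/3)| < 14|s − 5|/(3·(3/2)) = (28/9)|s − 5|, which is < ϵ once |s − 5| < (9/28)ϵ.
Take δ = min(3/2, (9/28)ϵ). Then 0 < |s − 5| < δ forces both bounds, so |(3s + 8)/(s - 2) − (23/3)| < ϵ.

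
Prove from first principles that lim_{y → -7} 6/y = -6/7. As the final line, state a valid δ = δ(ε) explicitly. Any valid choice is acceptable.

Fix ε > 0. We seek δ > 0 such that 0 < |y + 7| < δ implies |6/y + 6/7| < ε.
|6/y + 6/7| = 6·|-7 − y|/(7·|y|) = 6|y + 7|/(7|y|).
Restrict δ ≤ 7/2. Then |y + 7| < 7/2 gives |y| > 7/2, so 7|y| > 49/2.
Then |6/y + 6/7| < 6|y + 7|/(49/2), which is < ε when |y + 7| < (49/12)ε.
Take δ = min(7/2, (49/12)ε). Then 0 < |y + 7| < δ gives both |y + 7| < 7/2 and |y + 7| < (49/12)ε, so |6/y + 6/7| < ε.

δ = min(7/2, (49/12)ε)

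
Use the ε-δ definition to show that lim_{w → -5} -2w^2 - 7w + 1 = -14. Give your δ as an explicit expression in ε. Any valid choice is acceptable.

δ = min(2, ε/17)

Fix ε > 0. We want δ > 0 such that 0 < |w + 5| < δ implies |(-2w^2 - 7w + 1) + 14| < ε.
(-2w^2 - 7w + 1) + 14 = -2w^2 - 7w + 15 = (w + 5)(-2w + 3).
So |(-2w^2 - 7w + 1) + 14| = |w + 5|·|-2w + 3|.
Require δ ≤ 2. Then |w + 5| < 2 gives |w| < 7, and by the triangle inequality |-2w + 3| ≤ 2·7 + 3 = 17.
Hence |(-2w^2 - 7w + 1) + 14| ≤ 17|w + 5| < ε provided |w + 5| < ε/17.
Choosing δ = min(2, ε/17) ensures both conditions, hence |(-2w^2 - 7w + 1) + 14| < ε.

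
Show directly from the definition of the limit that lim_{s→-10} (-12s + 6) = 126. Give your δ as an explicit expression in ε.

δ = ε/12

Let ε > 0 be given. We need δ > 0 so that 0 < |s + 10| < δ implies |(-12s + 6) − 126| < ε.
Since (-12s + 6) − 126 = -12(s + 10), we have |(-12s + 6) − 126| = 12|s + 10|.
So 12|s + 10| < ε exactly when |s + 10| < ε/12.
Take δ = ε/12. If 0 < |s + 10| < δ then |(-12s + 6) − 126| = 12|s + 10| < 12·(ε/12) = ε.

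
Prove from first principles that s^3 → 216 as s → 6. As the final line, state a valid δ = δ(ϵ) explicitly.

δ = min(1, ϵ/127)

Let ϵ > 0. We seek δ > 0 with 0 < |s − 6| < δ ⇒ |s^3 − 216| < ϵ.
Factor: s^3 − 216 = (s − 6)(s^2 + 6s + 36), so |s^3 − 216| = |s − 6|·|s^2 + 6s + 36|.
Impose δ ≤ 1 so that |s| < 7; then |s^2 + 6s + 36| ≤ 127.
Hence |s^3 − 216| ≤ 127|s − 6|, which is < ϵ once |s − 6| < ϵ/127.
Take δ = min(1, ϵ/127). If 0 < |s − 6| < δ then both bounds hold and |s^3 − 216| ≤ 127|s − 6| < 127·(ϵ/127) = ϵ.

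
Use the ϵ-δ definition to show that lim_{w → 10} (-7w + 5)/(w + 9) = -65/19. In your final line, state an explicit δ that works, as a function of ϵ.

δ = min(19/2, (361/136)ϵ)

Suppose ϵ > 0. We want δ > 0 with 0 < |w − 10| < δ ⇒ |(-7w + 5)/(w + 9) + 65/19| < ϵ.
Combining over a common denominator, (-7w + 5)/(w + 9) + 65/19 = [(-7w + 5)·19 − (-65)·(w + 9)] / [19·(w + 9)] = -68(w − 10) / (19(w + 9)).
So |(-7w + 5)/(w + 9) + 65/19| = 68|w − 10| / (19·|w + 9|).
Require δ ≤ 19/2, so |w + 9| ≥ |19| − |w − 10| > 19 − 19/2 = 19/2.
Hence |(-7w + 5)/(w + 9) + 65/19| < 68|w − 10|/(19·(19/2)) = (136/361)|w − 10|, which is < ϵ once |w − 10| < (361/136)ϵ.
Take δ = min(19/2, (361/136)ϵ). Then 0 < |w − 10| < δ forces both bounds, so |(-7w + 5)/(w + 9) + 65/19| < ϵ.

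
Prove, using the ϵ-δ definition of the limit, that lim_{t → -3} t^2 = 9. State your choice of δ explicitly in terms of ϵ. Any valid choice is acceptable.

δ = min(1, ϵ/7)

Suppose ϵ > 0. We seek δ > 0 with 0 < |t + 3| < δ ⇒ |t^2 − 9| < ϵ.
Factor: t^2 − 9 = (t + 3)(t - 3), so |t^2 − 9| = |t + 3|·|t - 3|.
Impose δ ≤ 1 so that |t| < 4; then |t - 3| ≤ 7.
Hence |t^2 − 9| ≤ 7|t + 3|, which is < ϵ once |t + 3| < ϵ/7.
Take δ = min(1, ϵ/7). If 0 < |t + 3| < δ then both bounds hold and |t^2 − 9| ≤ 7|t + 3| < 7·(ϵ/7) = ϵ.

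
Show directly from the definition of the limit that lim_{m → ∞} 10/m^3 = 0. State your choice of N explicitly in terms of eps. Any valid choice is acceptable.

Suppose eps > 0. For m ≥ 1, |10/m^3 − 0| = 10/m^3.
10/m^3 < eps ⇔ m^3 > 10/eps ⇔ m > (10/eps)^{1/3}.
Take N = (10/eps)^{1/3}. Then m > N implies 10/m^3 < eps.

N = (10/eps)^{1/3}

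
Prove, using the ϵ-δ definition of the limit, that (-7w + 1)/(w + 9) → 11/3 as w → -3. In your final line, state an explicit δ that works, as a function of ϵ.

Suppose ϵ > 0. We want δ > 0 with 0 < |w + 3| < δ ⇒ |(-7w + 1)/(w + 9) − (11/3)| < ϵ.
Combining over a common denominator, (-7w + 1)/(w + 9) − (11/3) = [(-7w + 1)·6 − 22·(w + 9)] / [6·(w + 9)] = -64(w + 3) / (6(w + 9)).
So |(-7w + 1)/(w + 9) − (11/3)| = 64|w + 3| / (6·|w + 9|).
Restrict δ ≤ 3. Then |w + 3| < 3 gives |w + 9| = |(w + 3) + 6| ≥ 6 − 3 = 3.
Hence |(-7w + 1)/(w + 9) − (11/3)| < 64|w + 3|/(6·3) = (32/9)|w + 3|, which is < ϵ once |w + 3| < (9/32)ϵ.
Take δ = min(3, (9/32)ϵ). Then 0 < |w + 3| < δ forces both bounds, so |(-7w + 1)/(w + 9) − (11/3)| < ϵ.

δ = min(3, (9/32)ϵ)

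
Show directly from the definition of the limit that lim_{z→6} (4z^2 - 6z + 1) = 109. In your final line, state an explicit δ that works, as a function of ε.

Fix ε > 0. We want δ > 0 such that 0 < |z − 6| < δ implies |(4z^2 - 6z + 1) − 109| < ε.
(4z^2 - 6z + 1) − 109 = 4z^2 - 6z - 108 = (z − 6)(4z + 18).
So |(4z^2 - 6z + 1) − 109| = |z − 6|·|4z + 18|.
Require δ ≤ 1. Then |z − 6| < 1 gives |z| < 7, and by the triangle inequality |4z + 18| ≤ 4·7 + 18 = 46.
Hence |(4z^2 - 6z + 1) − 109| ≤ 46|z − 6| < ε provided |z − 6| < ε/46.
Choosing δ = min(1, ε/46) ensures both conditions, hence |(4z^2 - 6z + 1) − 109| < ε.

δ = min(1, ε/46)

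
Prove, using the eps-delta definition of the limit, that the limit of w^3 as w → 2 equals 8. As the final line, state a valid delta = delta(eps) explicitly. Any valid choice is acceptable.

Suppose eps > 0. We seek delta > 0 with 0 < |w − 2| < delta ⇒ |w^3 − 8| < eps.
Factor: w^3 − 8 = (w − 2)(w^2 + 2w + 4), so |w^3 − 8| = |w − 2|·|w^2 + 2w + 4|.
Impose delta ≤ 2 so that |w| < 4; then |w^2 + 2w + 4| ≤ 28.
Hence |w^3 − 8| ≤ 28|w − 2|, which is < eps once |w − 2| < eps/28.
Take delta = min(2, eps/28). If 0 < |w − 2| < delta then both bounds hold and |w^3 − 8| ≤ 28|w − 2| < 28·(eps/28) = eps.

delta = min(2, eps/28)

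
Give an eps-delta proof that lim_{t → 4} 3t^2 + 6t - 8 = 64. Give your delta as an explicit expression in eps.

delta = min(1, eps/33)

Fix eps > 0. We want delta > 0 such that 0 < |t − 4| < delta implies |(3t^2 + 6t - 8) − 64| < eps.
(3t^2 + 6t - 8) − 64 = 3t^2 + 6t - 72 = (t − 4)(3t + 18).
So |(3t^2 + 6t - 8) − 64| = |t − 4|·|3t + 18|.
Assume first that |t − 4| < 1, so |t| < 5. Then |3t + 18| ≤ 3·5 + 18 = 33.
Hence |(3t^2 + 6t - 8) − 64| ≤ 33|t − 4| < eps provided |t − 4| < eps/33.
Take delta = min(1, eps/33). Then 0 < |t − 4| < delta gives both |t − 4| < 1 and |t − 4| < eps/33, so |(3t^2 + 6t - 8) − 64| < eps.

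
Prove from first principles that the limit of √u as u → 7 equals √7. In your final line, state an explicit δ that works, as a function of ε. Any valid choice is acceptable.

Suppose ε > 0. We want δ > 0 such that 0 < |u − 7| < δ implies |√u − √7| < ε.
Multiplying by the conjugate, |√u − √7| = |u − 7|/(√u + √7).
Restrict δ ≤ 7 so that |u − 7| < 7 forces u > 0, and then √u + √7 > √7.
Hence |√u − √7| < |u − 7|/√7, which is < ε once |u − 7| < √7·ε.
Take δ = min(7, √7·ε). If 0 < |u − 7| < δ then u > 0 and |√u − √7| < |u − 7|/√7 < ε.

δ = min(7, √7·ε)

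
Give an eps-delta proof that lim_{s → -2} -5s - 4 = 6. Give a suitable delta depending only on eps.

Fix eps > 0. We need delta > 0 so that 0 < |s + 2| < delta implies |(-5s - 4) − 6| < eps.
|(-5s - 4) − 6| = |-5s - 10| = 5|s + 2|.
So 5|s + 2| < eps exactly when |s + 2| < eps/5.
Take delta = eps/5. If 0 < |s + 2| < delta then |(-5s - 4) − 6| = 5|s + 2| < 5·(eps/5) = eps.

delta = eps/5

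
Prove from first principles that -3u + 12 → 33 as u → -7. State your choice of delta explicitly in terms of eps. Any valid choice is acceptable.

delta = eps/3

Fix eps > 0. We need delta > 0 so that 0 < |u + 7| < delta implies |(-3u + 12) − 33| < eps.
|(-3u + 12) − 33| = |-3u - 21| = 3|u + 7|.
Thus it suffices that |u + 7| < eps/3.
Choosing delta = eps/3 gives |(-3u + 12) − 33| = 3|u + 7| < eps whenever |u + 7| < delta.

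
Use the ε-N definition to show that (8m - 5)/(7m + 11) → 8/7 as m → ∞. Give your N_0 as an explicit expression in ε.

N_0 = (123/49)/ε

Let ε > 0. For m ≥ 1, |(8m - 5)/(7m + 11) − (8/7)| = |-123|/(7(7m + 11)) = 123/(7(7m + 11)).
Since 7m + 11 ≥ 7m for m ≥ 1, this is ≤ 123/(7·7m) = (123/49)/m.
So |(8m - 5)/(7m + 11) − (8/7)| < ε whenever m > (123/49)/ε.
Take N_0 = (123/49)/ε. If m > N_0 then |(8m - 5)/(7m + 11) − (8/7)| ≤ (123/49)/m < ε.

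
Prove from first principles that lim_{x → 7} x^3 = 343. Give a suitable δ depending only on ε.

Suppose ε > 0. We seek δ > 0 with 0 < |x − 7| < δ ⇒ |x^3 − 343| < ε.
Factor: x^3 − 343 = (x − 7)(x^2 + 7x + 49), so |x^3 − 343| = |x − 7|·|x^2 + 7x + 49|.
Impose δ ≤ 1 so that |x| < 8; then |x^2 + 7x + 49| ≤ 169.
Hence |x^3 − 343| ≤ 169|x − 7|, which is < ε once |x − 7| < ε/169.
Take δ = min(1, ε/169). If 0 < |x − 7| < δ then both bounds hold and |x^3 − 343| ≤ 169|x − 7| < 169·(ε/169) = ε.

δ = min(1, ε/169)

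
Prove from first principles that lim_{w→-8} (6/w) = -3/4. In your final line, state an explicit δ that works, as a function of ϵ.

δ = min(4, (16/3)ϵ)

Let ϵ > 0 be given. We seek δ > 0 such that 0 < |w + 8| < δ implies |6/w + 3/4| < ϵ.
|6/w + 3/4| = 6·|-8 − w|/(8·|w|) = 6|w + 8|/(8|w|).
Require δ ≤ 4 so that |w| > 8 − 4 = 4, hence 8|w| > 32.
Then |6/w + 3/4| < 6|w + 8|/32, which is < ϵ when |w + 8| < (16/3)ϵ.
Take δ = min(4, (16/3)ϵ). Then 0 < |w + 8| < δ gives both |w + 8| < 4 and |w + 8| < (16/3)ϵ, so |6/w + 3/4| < ϵ.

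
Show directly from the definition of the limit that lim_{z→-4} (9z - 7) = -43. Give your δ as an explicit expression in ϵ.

Let ϵ > 0. We need δ > 0 so that 0 < |z + 4| < δ implies |(9z - 7) + 43| < ϵ.
Since (9z - 7) + 43 = 9(z + 4), we have |(9z - 7) + 43| = 9|z + 4|.
So 9|z + 4| < ϵ exactly when |z + 4| < ϵ/9.
Choosing δ = ϵ/9 gives |(9z - 7) + 43| = 9|z + 4| < ϵ whenever |z + 4| < δ.

δ = ϵ/9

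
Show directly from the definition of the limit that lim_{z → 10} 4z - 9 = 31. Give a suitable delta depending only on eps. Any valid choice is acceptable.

delta = eps/4

Let eps > 0. We need delta > 0 so that 0 < |z − 10| < delta implies |(4z - 9) − 31| < eps.
|(4z - 9) − 31| = |4z - 40| = 4|z − 10|.
Thus it suffices that |z − 10| < eps/4.
Take delta = eps/4. If 0 < |z − 10| < delta then |(4z - 9) − 31| = 4|z − 10| < 4·(eps/4) = eps.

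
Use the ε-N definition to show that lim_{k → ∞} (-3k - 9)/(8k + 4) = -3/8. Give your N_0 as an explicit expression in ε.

N_0 = (15/16)/ε

Let ε > 0 be given. For k ≥ 1, |(-3k - 9)/(8k + 4) + 3/8| = |-60|/(8(8k + 4)) = 60/(8(8k + 4)).
Since 8k + 4 ≥ 8k for k ≥ 1, this is ≤ 60/(8·8k) = (15/16)/k.
So |(-3k - 9)/(8k + 4) + 3/8| < ε whenever k > (15/16)/ε.
Take N_0 = (15/16)/ε. If k > N_0 then |(-3k - 9)/(8k + 4) + 3/8| ≤ (15/16)/k < ε.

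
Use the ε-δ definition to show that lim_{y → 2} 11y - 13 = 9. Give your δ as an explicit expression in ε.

δ = ε/11

Let ε > 0 be given. We need δ > 0 so that 0 < |y − 2| < δ implies |(11y - 13) − 9| < ε.
|(11y - 13) − 9| = |11y - 22| = 11|y − 2|.
Thus it suffices that |y − 2| < ε/11.
Choosing δ = ε/11 gives |(11y - 13) − 9| = 11|y − 2| < ε whenever |y − 2| < δ.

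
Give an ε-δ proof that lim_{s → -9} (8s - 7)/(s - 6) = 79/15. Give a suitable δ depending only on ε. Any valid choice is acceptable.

δ = min(15/2, (225/82)ε)

Fix ε > 0. We want δ > 0 with 0 < |s + 9| < δ ⇒ |(8s - 7)/(s - 6) − (79/15)| < ε.
Combining over a common denominator, (8s - 7)/(s - 6) − (79/15) = [(8s - 7)·(-15) − (-79)·(s - 6)] / [(-15)·(s - 6)] = -41(s + 9) / ((-15)(s - 6)).
So |(8s - 7)/(s - 6) − (79/15)| = 41|s + 9| / (15·|s − 6|).
Require δ ≤ 15/2, so |s − 6| ≥ |-15| − |s + 9| > 15 − 15/2 = 15/2.
Hence |(8s - 7)/(s - 6) − (79/15)| < 41|s + 9|/(15·(15/2)) = (82/225)|s + 9|, which is < ε once |s + 9| < (225/82)ε.
Take δ = min(15/2, (225/82)ε). Then 0 < |s + 9| < δ forces both bounds, so |(8s - 7)/(s - 6) − (79/15)| < ε.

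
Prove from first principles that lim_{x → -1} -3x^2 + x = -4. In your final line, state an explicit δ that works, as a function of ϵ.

δ = min(1, ϵ/10)

Suppose ϵ > 0. We want δ > 0 such that 0 < |x + 1| < δ implies |(-3x^2 + x) + 4| < ϵ.
(-3x^2 + x) + 4 = -3x^2 + x + 4 = (x + 1)(-3x + 4).
So |(-3x^2 + x) + 4| = |x + 1|·|-3x + 4|.
Assume first that |x + 1| < 1, so |x| < 2. Then |-3x + 4| ≤ 3·2 + 4 = 10.
Hence |(-3x^2 + x) + 4| ≤ 10|x + 1| < ϵ provided |x + 1| < ϵ/10.
Choosing δ = min(1, ϵ/10) ensures both conditions, hence |(-3x^2 + x) + 4| < ϵ.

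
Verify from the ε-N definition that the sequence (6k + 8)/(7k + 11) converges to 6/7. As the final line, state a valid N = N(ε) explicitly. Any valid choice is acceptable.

Fix ε > 0. For k ≥ 1, |(6k + 8)/(7k + 11) − (6/7)| = |-10|/(7(7k + 11)) = 10/(7(7k + 11)).
Since 7k + 11 ≥ 7k for k ≥ 1, this is ≤ 10/(7·7k) = (10/49)/k.
So |(6k + 8)/(7k + 11) − (6/7)| < ε whenever k > (10/49)/ε.
Take N = (10/49)/ε. If k > N then |(6k + 8)/(7k + 11) − (6/7)| ≤ (10/49)/k < ε.

N = (10/49)/ε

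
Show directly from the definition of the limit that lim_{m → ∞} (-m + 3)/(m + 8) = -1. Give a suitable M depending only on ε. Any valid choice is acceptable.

Fix ε > 0. For m ≥ 1, |(-m + 3)/(m + 8) + 1| = |11|/((m + 8)) = 11/((m + 8)).
Since m + 8 ≥ m for m ≥ 1, this is ≤ 11/(m) = 11/m.
So |(-m + 3)/(m + 8) + 1| < ε whenever m > 11/ε.
Take M = 11/ε. If m > M then |(-m + 3)/(m + 8) + 1| ≤ 11/m < ε.

M = 11/ε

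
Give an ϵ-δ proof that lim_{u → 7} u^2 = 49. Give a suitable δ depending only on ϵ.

Suppose ϵ > 0. We seek δ > 0 with 0 < |u − 7| < δ ⇒ |u^2 − 49| < ϵ.
Factor: u^2 − 49 = (u − 7)(u + 7), so |u^2 − 49| = |u − 7|·|u + 7|.
Impose δ ≤ 1 so that |u| < 8; then |u + 7| ≤ 15.
Hence |u^2 − 49| ≤ 15|u − 7|, which is < ϵ once |u − 7| < ϵ/15.
Take δ = min(1, ϵ/15). If 0 < |u − 7| < δ then both bounds hold and |u^2 − 49| ≤ 15|u − 7| < 15·(ϵ/15) = ϵ.

δ = min(1, ϵ/15)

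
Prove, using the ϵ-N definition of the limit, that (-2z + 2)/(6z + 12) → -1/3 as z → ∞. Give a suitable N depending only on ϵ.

N = 1/ϵ

Suppose ϵ > 0. We seek N > 0 such that z > N implies |(-2z + 2)/(6z + 12) + 1/3| < ϵ.
(-2z + 2)/(6z + 12) + 1/3 = (6(-2z + 2) − (-2)(6z + 12)) / (6(6z + 12)) = 36/(6(6z + 12)).
For z > 0 we have 6z + 12 > 6z, so |(-2z + 2)/(6z + 12) + 1/3| = 36/(6(6z + 12)) < 36/(6·6z) = 1/z.
Thus |(-2z + 2)/(6z + 12) + 1/3| < ϵ whenever z > 1/ϵ.
Take N = 1/ϵ. If z > N then |(-2z + 2)/(6z + 12) + 1/3| < 1/z < ϵ.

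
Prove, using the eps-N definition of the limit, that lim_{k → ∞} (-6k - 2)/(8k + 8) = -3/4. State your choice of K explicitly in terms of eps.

Let eps > 0 be given. For k ≥ 1, |(-6k - 2)/(8k + 8) + 3/4| = |32|/(8(8k + 8)) = 32/(8(8k + 8)).
Since 8k + 8 ≥ 8k for k ≥ 1, this is ≤ 32/(8·8k) = (1/2)/k.
So |(-6k - 2)/(8k + 8) + 3/4| < eps whenever k > (1/2)/eps.
Take K = (1/2)/eps. If k > K then |(-6k - 2)/(8k + 8) + 3/4| ≤ (1/2)/k < eps.

K = (1/2)/eps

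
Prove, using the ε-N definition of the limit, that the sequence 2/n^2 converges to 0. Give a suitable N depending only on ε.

Fix ε > 0. For n ≥ 1, |2/n^2 − 0| = 2/n^2.
2/n^2 < ε ⇔ n^2 > 2/ε ⇔ n > (2/ε)^{1/2}.
Take N = (2/ε)^{1/2}. Then n > N implies 2/n^2 < ε.

N = (2/ε)^{1/2}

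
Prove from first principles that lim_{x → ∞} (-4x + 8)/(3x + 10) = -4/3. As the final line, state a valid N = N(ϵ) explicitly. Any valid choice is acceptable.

Let ϵ > 0 be given. We seek N > 0 such that x > N implies |(-4x + 8)/(3x + 10) + 4/3| < ϵ.
(-4x + 8)/(3x + 10) + 4/3 = (3(-4x + 8) − (-4)(3x + 10)) / (3(3x + 10)) = 64/(3(3x + 10)).
For x > 0 we have 3x + 10 > 3x, so |(-4x + 8)/(3x + 10) + 4/3| = 64/(3(3x + 10)) < 64/(3·3x) = (64/9)/x.
Thus |(-4x + 8)/(3x + 10) + 4/3| < ϵ whenever x > (64/9)/ϵ.
Take N = (64/9)/ϵ. If x > N then |(-4x + 8)/(3x + 10) + 4/3| < (64/9)/x < ϵ.

N = (64/9)/ϵ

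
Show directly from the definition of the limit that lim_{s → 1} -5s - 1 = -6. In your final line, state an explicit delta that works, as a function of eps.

delta = eps/5

Let eps > 0. We need delta > 0 so that 0 < |s − 1| < delta implies |(-5s - 1) + 6| < eps.
|(-5s - 1) + 6| = |-5s + 5| = 5|s − 1|.
So 5|s − 1| < eps exactly when |s − 1| < eps/5.
Take delta = eps/5. If 0 < |s − 1| < delta then |(-5s - 1) + 6| = 5|s − 1| < 5·(eps/5) = eps.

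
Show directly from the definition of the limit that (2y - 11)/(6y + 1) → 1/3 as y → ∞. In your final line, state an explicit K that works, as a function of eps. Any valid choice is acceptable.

K = (17/9)/eps

Suppose eps > 0. We seek K > 0 such that y > K implies |(2y - 11)/(6y + 1) − (1/3)| < eps.
(2y - 11)/(6y + 1) − (1/3) = (6(2y - 11) − 2(6y + 1)) / (6(6y + 1)) = -68/(6(6y + 1)).
For y > 0 we have 6y + 1 > 6y, so |(2y - 11)/(6y + 1) − (1/3)| = 68/(6(6y + 1)) < 68/(6·6y) = (17/9)/y.
Thus |(2y - 11)/(6y + 1) − (1/3)| < eps whenever y > (17/9)/eps.
Take K = (17/9)/eps. If y > K then |(2y - 11)/(6y + 1) − (1/3)| < (17/9)/y < eps.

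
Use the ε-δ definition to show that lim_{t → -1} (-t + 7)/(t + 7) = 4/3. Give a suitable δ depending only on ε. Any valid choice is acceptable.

Fix ε > 0. We want δ > 0 with 0 < |t + 1| < δ ⇒ |(-t + 7)/(t + 7) − (4/3)| < ε.
Combining over a common denominator, (-t + 7)/(t + 7) − (4/3) = [(-t + 7)·6 − 8·(t + 7)] / [6·(t + 7)] = -14(t + 1) / (6(t + 7)).
So |(-t + 7)/(t + 7) − (4/3)| = 14|t + 1| / (6·|t + 7|).
Restrict δ ≤ 3. Then |t + 1| < 3 gives |t + 7| = |(t + 1) + 6| ≥ 6 − 3 = 3.
Hence |(-t + 7)/(t + 7) − (4/3)| < 14|t + 1|/(6·3) = (7/9)|t + 1|, which is < ε once |t + 1| < (9/7)ε.
Take δ = min(3, (9/7)ε). Then 0 < |t + 1| < δ forces both bounds, so |(-t + 7)/(t + 7) − (4/3)| < ε.

δ = min(3, (9/7)ε)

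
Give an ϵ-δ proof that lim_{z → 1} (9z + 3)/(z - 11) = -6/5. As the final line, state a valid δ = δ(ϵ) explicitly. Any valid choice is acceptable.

δ = min(5, (25/51)ϵ)

Fix ϵ > 0. We want δ > 0 with 0 < |z − 1| < δ ⇒ |(9z + 3)/(z - 11) + 6/5| < ϵ.
Combining over a common denominator, (9z + 3)/(z - 11) + 6/5 = [(9z + 3)·(-10) − 12·(z - 11)] / [(-10)·(z - 11)] = -102(z − 1) / ((-10)(z - 11)).
So |(9z + 3)/(z - 11) + 6/5| = 102|z − 1| / (10·|z − 11|).
Restrict δ ≤ 5. Then |z − 1| < 5 gives |z − 11| = |(z − 1) + (-10)| ≥ 10 − 5 = 5.
Hence |(9z + 3)/(z - 11) + 6/5| < 102|z − 1|/(10·5) = (51/25)|z − 1|, which is < ϵ once |z − 1| < (25/51)ϵ.
Take δ = min(5, (25/51)ϵ). Then 0 < |z − 1| < δ forces both bounds, so |(9z + 3)/(z - 11) + 6/5| < ϵ.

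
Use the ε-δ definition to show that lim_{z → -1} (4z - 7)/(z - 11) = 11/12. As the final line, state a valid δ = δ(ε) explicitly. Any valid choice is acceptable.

Suppose ε > 0. We want δ > 0 with 0 < |z + 1| < δ ⇒ |(4z - 7)/(z - 11) − (11/12)| < ε.
Combining over a common denominator, (4z - 7)/(z - 11) − (11/12) = [(4z - 7)·(-12) − (-11)·(z - 11)] / [(-12)·(z - 11)] = -37(z + 1) / ((-12)(z - 11)).
So |(4z - 7)/(z - 11) − (11/12)| = 37|z + 1| / (12·|z − 11|).
Require δ ≤ 6, so |z − 11| ≥ |-12| − |z + 1| > 12 − 6 = 6.
Hence |(4z - 7)/(z - 11) − (11/12)| < 37|z + 1|/(12·6) = (37/72)|z + 1|, which is < ε once |z + 1| < (72/37)ε.
Take δ = min(6, (72/37)ε). Then 0 < |z + 1| < δ forces both bounds, so |(4z - 7)/(z - 11) − (11/12)| < ε.

δ = min(6, (72/37)ε)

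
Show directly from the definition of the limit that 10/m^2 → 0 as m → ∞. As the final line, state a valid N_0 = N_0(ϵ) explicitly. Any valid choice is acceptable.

Let ϵ > 0. For m ≥ 1, |10/m^2 − 0| = 10/m^2.
10/m^2 < ϵ ⇔ m^2 > 10/ϵ ⇔ m > (10/ϵ)^{1/2}.
Take N_0 = (10/ϵ)^{1/2}. Then m > N_0 implies 10/m^2 < ϵ.

N_0 = (10/ϵ)^{1/2}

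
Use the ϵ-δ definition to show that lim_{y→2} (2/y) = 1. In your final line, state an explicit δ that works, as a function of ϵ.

Let ϵ > 0. We seek δ > 0 such that 0 < |y − 2| < δ implies |2/y − 1| < ϵ.
|2/y − 1| = 2·|2 − y|/(2·|y|) = 2|y − 2|/(2|y|).
Restrict δ ≤ 1. Then |y − 2| < 1 gives |y| > 1, so 2|y| > 2.
Then |2/y − 1| < 2|y − 2|/2, which is < ϵ when |y − 2| < ϵ.
Take δ = min(1, ϵ). Then 0 < |y − 2| < δ gives both |y − 2| < 1 and |y − 2| < ϵ, so |2/y − 1| < ϵ.

δ = min(1, ϵ)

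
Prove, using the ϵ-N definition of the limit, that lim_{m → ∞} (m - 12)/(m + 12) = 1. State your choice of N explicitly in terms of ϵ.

N = 24/ϵ

Let ϵ > 0. For m ≥ 1, |(m - 12)/(m + 12) − 1| = |-24|/((m + 12)) = 24/((m + 12)).
Since m + 12 ≥ m for m ≥ 1, this is ≤ 24/(m) = 24/m.
So |(m - 12)/(m + 12) − 1| < ϵ whenever m > 24/ϵ.
Take N = 24/ϵ. If m > N then |(m - 12)/(m + 12) − 1| ≤ 24/m < ϵ.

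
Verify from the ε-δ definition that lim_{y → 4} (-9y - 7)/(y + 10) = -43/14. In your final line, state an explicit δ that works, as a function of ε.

δ = min(7, (98/83)ε)

Let ε > 0. We want δ > 0 with 0 < |y − 4| < δ ⇒ |(-9y - 7)/(y + 10) + 43/14| < ε.
Combining over a common denominator, (-9y - 7)/(y + 10) + 43/14 = [(-9y - 7)·14 − (-43)·(y + 10)] / [14·(y + 10)] = -83(y − 4) / (14(y + 10)).
So |(-9y - 7)/(y + 10) + 43/14| = 83|y − 4| / (14·|y + 10|).
Require δ ≤ 7, so |y + 10| ≥ |14| − |y − 4| > 14 − 7 = 7.
Hence |(-9y - 7)/(y + 10) + 43/14| < 83|y − 4|/(14·7) = (83/98)|y − 4|, which is < ε once |y − 4| < (98/83)ε.
Take δ = min(7, (98/83)ε). Then 0 < |y − 4| < δ forces both bounds, so |(-9y - 7)/(y + 10) + 43/14| < ε.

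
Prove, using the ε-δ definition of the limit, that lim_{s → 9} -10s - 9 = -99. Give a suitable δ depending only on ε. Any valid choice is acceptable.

δ = ε/10

Let ε > 0. We need δ > 0 so that 0 < |s − 9| < δ implies |(-10s - 9) + 99| < ε.
|(-10s - 9) + 99| = |-10s + 90| = 10|s − 9|.
Thus it suffices that |s − 9| < ε/10.
Take δ = ε/10. If 0 < |s − 9| < δ then |(-10s - 9) + 99| = 10|s − 9| < 10·(ε/10) = ε.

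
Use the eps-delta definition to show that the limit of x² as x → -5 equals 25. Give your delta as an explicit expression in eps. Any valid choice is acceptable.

Fix eps > 0. We seek delta > 0 with 0 < |x + 5| < delta ⇒ |x² − 25| < eps.
Factor: x² − 25 = (x + 5)(x - 5), so |x² − 25| = |x + 5|·|x - 5|.
Restrict delta ≤ 2. Then |x + 5| < 2 gives |x| < 7, so by the triangle inequality |x - 5| ≤ 7 + 5 = 12.
Hence |x² − 25| ≤ 12|x + 5|, which is < eps once |x + 5| < eps/12.
Take delta = min(2, eps/12). If 0 < |x + 5| < delta then both bounds hold and |x² − 25| ≤ 12|x + 5| < 12·(eps/12) = eps.

delta = min(2, eps/12)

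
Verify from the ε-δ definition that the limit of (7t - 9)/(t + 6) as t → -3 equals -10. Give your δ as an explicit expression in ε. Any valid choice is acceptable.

δ = min(3/2, (3/34)ε)

Let ε > 0. We want δ > 0 with 0 < |t + 3| < δ ⇒ |(7t - 9)/(t + 6) + 10| < ε.
Combining over a common denominator, (7t - 9)/(t + 6) + 10 = [(7t - 9)·3 − (-30)·(t + 6)] / [3·(t + 6)] = 51(t + 3) / (3(t + 6)).
So |(7t - 9)/(t + 6) + 10| = 51|t + 3| / (3·|t + 6|).
Require δ ≤ 3/2, so |t + 6| ≥ |3| − |t + 3| > 3 − 3/2 = 3/2.
Hence |(7t - 9)/(t + 6) + 10| < 51|t + 3|/(3·(3/2)) = (34/3)|t + 3|, which is < ε once |t + 3| < (3/34)ε.
Take δ = min(3/2, (3/34)ε). Then 0 < |t + 3| < δ forces both bounds, so |(7t - 9)/(t + 6) + 10| < ε.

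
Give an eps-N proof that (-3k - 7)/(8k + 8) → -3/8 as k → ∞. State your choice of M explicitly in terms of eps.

M = (1/2)/eps

Suppose eps > 0. For k ≥ 1, |(-3k - 7)/(8k + 8) + 3/8| = |-32|/(8(8k + 8)) = 32/(8(8k + 8)).
Since 8k + 8 ≥ 8k for k ≥ 1, this is ≤ 32/(8·8k) = (1/2)/k.
So |(-3k - 7)/(8k + 8) + 3/8| < eps whenever k > (1/2)/eps.
Take M = (1/2)/eps. If k > M then |(-3k - 7)/(8k + 8) + 3/8| ≤ (1/2)/k < eps.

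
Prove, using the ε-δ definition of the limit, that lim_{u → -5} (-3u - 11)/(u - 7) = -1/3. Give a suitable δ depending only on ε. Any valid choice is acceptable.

δ = min(6, (9/4)ε)

Let ε > 0. We want δ > 0 with 0 < |u + 5| < δ ⇒ |(-3u - 11)/(u - 7) + 1/3| < ε.
Combining over a common denominator, (-3u - 11)/(u - 7) + 1/3 = [(-3u - 11)·(-12) − 4·(u - 7)] / [(-12)·(u - 7)] = 32(u + 5) / ((-12)(u - 7)).
So |(-3u - 11)/(u - 7) + 1/3| = 32|u + 5| / (12·|u − 7|).
Restrict δ ≤ 6. Then |u + 5| < 6 gives |u − 7| = |(u + 5) + (-12)| ≥ 12 − 6 = 6.
Hence |(-3u - 11)/(u - 7) + 1/3| < 32|u + 5|/(12·6) = (4/9)|u + 5|, which is < ε once |u + 5| < (9/4)ε.
Take δ = min(6, (9/4)ε). Then 0 < |u + 5| < δ forces both bounds, so |(-3u - 11)/(u - 7) + 1/3| < ε.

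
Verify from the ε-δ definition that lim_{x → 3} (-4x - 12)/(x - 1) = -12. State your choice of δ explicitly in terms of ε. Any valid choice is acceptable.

Fix ε > 0. We want δ > 0 with 0 < |x − 3| < δ ⇒ |(-4x - 12)/(x - 1) + 12| < ε.
Combining over a common denominator, (-4x - 12)/(x - 1) + 12 = [(-4x - 12)·2 − (-24)·(x - 1)] / [2·(x - 1)] = 16(x − 3) / (2(x - 1)).
So |(-4x - 12)/(x - 1) + 12| = 16|x − 3| / (2·|x − 1|).
Restrict δ ≤ 1. Then |x − 3| < 1 gives |x − 1| = |(x − 3) + 2| ≥ 2 − 1 = 1.
Hence |(-4x - 12)/(x - 1) + 12| < 16|x − 3|/(2·1) = 8|x − 3|, which is < ε once |x − 3| < (1/8)ε.
Take δ = min(1, (1/8)ε). Then 0 < |x − 3| < δ forces both bounds, so |(-4x - 12)/(x - 1) + 12| < ε.

δ = min(1, (1/8)ε)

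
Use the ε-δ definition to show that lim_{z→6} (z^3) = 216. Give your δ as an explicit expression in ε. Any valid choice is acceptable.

δ = min(2, ε/148)

Let ε > 0 be given. We seek δ > 0 with 0 < |z − 6| < δ ⇒ |z^3 − 216| < ε.
Factor: z^3 − 216 = (z − 6)(z^2 + 6z + 36), so |z^3 − 216| = |z − 6|·|z^2 + 6z + 36|.
Impose δ ≤ 2 so that |z| < 8; then |z^2 + 6z + 36| ≤ 148.
Hence |z^3 − 216| ≤ 148|z − 6|, which is < ε once |z − 6| < ε/148.
Take δ = min(2, ε/148). If 0 < |z − 6| < δ then both bounds hold and |z^3 − 216| ≤ 148|z − 6| < 148·(ε/148) = ε.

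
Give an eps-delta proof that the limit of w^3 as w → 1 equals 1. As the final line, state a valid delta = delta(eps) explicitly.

Let eps > 0. We seek delta > 0 with 0 < |w − 1| < delta ⇒ |w^3 − 1| < eps.
Factor: w^3 − 1 = (w − 1)(w^2 + w + 1), so |w^3 − 1| = |w − 1|·|w^2 + w + 1|.
Restrict delta ≤ 2. Then |w − 1| < 2 gives |w| < 3, so by the triangle inequality |w^2 + w + 1| ≤ 3^2 + 3 + 1 = 13.
Hence |w^3 − 1| ≤ 13|w − 1|, which is < eps once |w − 1| < eps/13.
Take delta = min(2, eps/13). If 0 < |w − 1| < delta then both bounds hold and |w^3 − 1| ≤ 13|w − 1| < 13·(eps/13) = eps.

delta = min(2, eps/13)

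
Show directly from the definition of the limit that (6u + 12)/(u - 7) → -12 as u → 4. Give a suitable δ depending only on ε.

δ = min(3/2, (1/12)ε)

Fix ε > 0. We want δ > 0 with 0 < |u − 4| < δ ⇒ |(6u + 12)/(u - 7) + 12| < ε.
Combining over a common denominator, (6u + 12)/(u - 7) + 12 = [(6u + 12)·(-3) − 36·(u - 7)] / [(-3)·(u - 7)] = -54(u − 4) / ((-3)(u - 7)).
So |(6u + 12)/(u - 7) + 12| = 54|u − 4| / (3·|u − 7|).
Restrict δ ≤ 3/2. Then |u − 4| < 3/2 gives |u − 7| = |(u − 4) + (-3)| ≥ 3 − 3/2 = 3/2.
Hence |(6u + 12)/(u - 7) + 12| < 54|u − 4|/(3·(3/2)) = 12|u − 4|, which is < ε once |u − 4| < (1/12)ε.
Take δ = min(3/2, (1/12)ε). Then 0 < |u − 4| < δ forces both bounds, so |(6u + 12)/(u - 7) + 12| < ε.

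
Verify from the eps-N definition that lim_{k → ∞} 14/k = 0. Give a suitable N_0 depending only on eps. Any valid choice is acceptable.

N_0 = 14/eps

Let eps > 0 be given. For k ≥ 1, |14/k − 0| = 14/(k) ≤ 14/k.
We need 14/k < eps, i.e. k > 14/eps.
Take N_0 = 14/eps. If k > N_0 then |14/k| ≤ 14/k < eps.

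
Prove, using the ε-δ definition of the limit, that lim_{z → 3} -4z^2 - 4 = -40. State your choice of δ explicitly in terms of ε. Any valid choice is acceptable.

Let ε > 0. We want δ > 0 such that 0 < |z − 3| < δ implies |(-4z^2 - 4) + 40| < ε.
(-4z^2 - 4) + 40 = -4z^2 + 36 = (z − 3)(-4z - 12).
So |(-4z^2 - 4) + 40| = |z − 3|·|-4z - 12|.
Assume first that |z − 3| < 1, so |z| < 4. Then |-4z - 12| ≤ 4·4 + 12 = 28.
Hence |(-4z^2 - 4) + 40| ≤ 28|z − 3| < ε provided |z − 3| < ε/28.
Take δ = min(1, ε/28). Then 0 < |z − 3| < δ gives both |z − 3| < 1 and |z − 3| < ε/28, so |(-4z^2 - 4) + 40| < ε.

δ = min(1, ε/28)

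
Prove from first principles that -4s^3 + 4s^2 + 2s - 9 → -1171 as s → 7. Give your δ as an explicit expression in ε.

Let ε > 0. We want δ > 0 such that 0 < |s − 7| < δ implies |(-4s^3 + 4s^2 + 2s - 9) + 1171| < ε.
(-4s^3 + 4s^2 + 2s - 9) + 1171 = -4s^3 + 4s^2 + 2s + 1162 = (s − 7)(-4s^2 - 24s - 166).
So |(-4s^3 + 4s^2 + 2s - 9) + 1171| = |s − 7|·|-4s^2 - 24s - 166|.
Assume first that |s − 7| < 1, so |s| < 8. Then |-4s^2 - 24s - 166| ≤ 4·8^2 + 24·8 + 166 = 614.
Hence |(-4s^3 + 4s^2 + 2s - 9) + 1171| ≤ 614|s − 7| < ε provided |s − 7| < ε/614.
Take δ = min(1, ε/614). Then 0 < |s − 7| < δ gives both |s − 7| < 1 and |s − 7| < ε/614, so |(-4s^3 + 4s^2 + 2s - 9) + 1171| < ε.

δ = min(1, ε/614)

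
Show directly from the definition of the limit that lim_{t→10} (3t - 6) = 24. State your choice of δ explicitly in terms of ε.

δ = ε/3

Let ε > 0 be given. We need δ > 0 so that 0 < |t − 10| < δ implies |(3t - 6) − 24| < ε.
Since (3t - 6) − 24 = 3(t − 10), we have |(3t - 6) − 24| = 3|t − 10|.
So 3|t − 10| < ε exactly when |t − 10| < ε/3.
Choosing δ = ε/3 gives |(3t - 6) − 24| = 3|t − 10| < ε whenever |t − 10| < δ.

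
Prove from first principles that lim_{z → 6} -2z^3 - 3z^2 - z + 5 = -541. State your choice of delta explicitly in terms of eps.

Suppose eps > 0. We want delta > 0 such that 0 < |z − 6| < delta implies |(-2z^3 - 3z^2 - z + 5) + 541| < eps.
(-2z^3 - 3z^2 - z + 5) + 541 = -2z^3 - 3z^2 - z + 546 = (z − 6)(-2z^2 - 15z - 91).
So |(-2z^3 - 3z^2 - z + 5) + 541| = |z − 6|·|-2z^2 - 15z - 91|.
Require delta ≤ 2. Then |z − 6| < 2 gives |z| < 8, and by the triangle inequality |-2z^2 - 15z - 91| ≤ 2·8^2 + 15·8 + 91 = 339.
Hence |(-2z^3 - 3z^2 - z + 5) + 541| ≤ 339|z − 6| < eps provided |z − 6| < eps/339.
Take delta = min(2, eps/339). Then 0 < |z − 6| < delta gives both |z − 6| < 2 and |z − 6| < eps/339, so |(-2z^3 - 3z^2 - z + 5) + 541| < eps.

delta = min(2, eps/339)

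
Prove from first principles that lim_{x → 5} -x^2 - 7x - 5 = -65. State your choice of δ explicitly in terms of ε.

δ = min(1, ε/18)

Fix ε > 0. We want δ > 0 such that 0 < |x − 5| < δ implies |(-x^2 - 7x - 5) + 65| < ε.
(-x^2 - 7x - 5) + 65 = -x^2 - 7x + 60 = (x − 5)(-x - 12).
So |(-x^2 - 7x - 5) + 65| = |x − 5|·|-x - 12|.
Assume first that |x − 5| < 1, so |x| < 6. Then |-x - 12| ≤ 6 + 12 = 18.
Hence |(-x^2 - 7x - 5) + 65| ≤ 18|x − 5| < ε provided |x − 5| < ε/18.
Choosing δ = min(1, ε/18) ensures both conditions, hence |(-x^2 - 7x - 5) + 65| < ε.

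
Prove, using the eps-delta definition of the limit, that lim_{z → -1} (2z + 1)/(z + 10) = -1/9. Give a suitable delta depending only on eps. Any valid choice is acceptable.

Let eps > 0 be given. We want delta > 0 with 0 < |z + 1| < delta ⇒ |(2z + 1)/(z + 10) + 1/9| < eps.
Combining over a common denominator, (2z + 1)/(z + 10) + 1/9 = [(2z + 1)·9 − (-1)·(z + 10)] / [9·(z + 10)] = 19(z + 1) / (9(z + 10)).
So |(2z + 1)/(z + 10) + 1/9| = 19|z + 1| / (9·|z + 10|).
Restrict delta ≤ 9/2. Then |z + 1| < 9/2 gives |z + 10| = |(z + 1) + 9| ≥ 9 − 9/2 = 9/2.
Hence |(2z + 1)/(z + 10) + 1/9| < 19|z + 1|/(9·(9/2)) = (38/81)|z + 1|, which is < eps once |z + 1| < (81/38)eps.
Take delta = min(9/2, (81/38)eps). Then 0 < |z + 1| < delta forces both bounds, so |(2z + 1)/(z + 10) + 1/9| < eps.

delta = min(9/2, (81/38)eps)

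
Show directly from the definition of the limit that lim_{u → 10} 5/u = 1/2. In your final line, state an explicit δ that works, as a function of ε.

Fix ε > 0. We seek δ > 0 such that 0 < |u − 10| < δ implies |5/u − (1/2)| < ε.
|5/u − (1/2)| = 5·|10 − u|/(10·|u|) = 5|u − 10|/(10|u|).
Require δ ≤ 5 so that |u| > 10 − 5 = 5, hence 10|u| > 50.
Then |5/u − (1/2)| < 5|u − 10|/50, which is < ε when |u − 10| < 10ε.
Take δ = min(5, 10ε). Then 0 < |u − 10| < δ gives both |u − 10| < 5 and |u − 10| < 10ε, so |5/u − (1/2)| < ε.

δ = min(5, 10ε)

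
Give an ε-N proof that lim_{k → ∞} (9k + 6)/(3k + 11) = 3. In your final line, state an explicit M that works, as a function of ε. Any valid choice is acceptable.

Let ε > 0 be given. For k ≥ 1, |(9k + 6)/(3k + 11) − 3| = |-81|/(3(3k + 11)) = 81/(3(3k + 11)).
Since 3k + 11 ≥ 3k for k ≥ 1, this is ≤ 81/(3·3k) = 9/k.
So |(9k + 6)/(3k + 11) − 3| < ε whenever k > 9/ε.
Take M = 9/ε. If k > M then |(9k + 6)/(3k + 11) − 3| ≤ 9/k < ε.

M = 9/ε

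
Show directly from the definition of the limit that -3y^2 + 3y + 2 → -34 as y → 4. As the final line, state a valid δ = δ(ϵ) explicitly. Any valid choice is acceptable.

δ = min(2, ϵ/27)

Fix ϵ > 0. We want δ > 0 such that 0 < |y − 4| < δ implies |(-3y^2 + 3y + 2) + 34| < ϵ.
(-3y^2 + 3y + 2) + 34 = -3y^2 + 3y + 36 = (y − 4)(-3y - 9).
So |(-3y^2 + 3y + 2) + 34| = |y − 4|·|-3y - 9|.
Assume first that |y − 4| < 2, so |y| < 6. Then |-3y - 9| ≤ 3·6 + 9 = 27.
Hence |(-3y^2 + 3y + 2) + 34| ≤ 27|y − 4| < ϵ provided |y − 4| < ϵ/27.
Take δ = min(2, ϵ/27). Then 0 < |y − 4| < δ gives both |y − 4| < 2 and |y − 4| < ϵ/27, so |(-3y^2 + 3y + 2) + 34| < ϵ.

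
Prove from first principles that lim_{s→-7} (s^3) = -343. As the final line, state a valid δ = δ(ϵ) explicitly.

Let ϵ > 0. We seek δ > 0 with 0 < |s + 7| < δ ⇒ |s^3 + 343| < ϵ.
Factor: s^3 + 343 = (s + 7)(s^2 - 7s + 49), so |s^3 + 343| = |s + 7|·|s^2 - 7s + 49|.
Impose δ ≤ 1 so that |s| < 8; then |s^2 - 7s + 49| ≤ 169.
Hence |s^3 + 343| ≤ 169|s + 7|, which is < ϵ once |s + 7| < ϵ/169.
Take δ = min(1, ϵ/169). If 0 < |s + 7| < δ then both bounds hold and |s^3 + 343| ≤ 169|s + 7| < 169·(ϵ/169) = ϵ.

δ = min(1, ϵ/169)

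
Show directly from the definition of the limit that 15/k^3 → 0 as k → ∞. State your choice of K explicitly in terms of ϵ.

K = (15/ϵ)^{1/3}

Let ϵ > 0. For k ≥ 1, |15/k^3 − 0| = 15/k^3.
15/k^3 < ϵ ⇔ k^3 > 15/ϵ ⇔ k > (15/ϵ)^{1/3}.
Take K = (15/ϵ)^{1/3}. Then k > K implies 15/k^3 < ϵ.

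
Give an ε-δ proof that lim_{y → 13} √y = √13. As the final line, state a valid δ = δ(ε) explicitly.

Let ε > 0. We want δ > 0 such that 0 < |y − 13| < δ implies |√y − √13| < ε.
Rationalise: √y − √13 = (y − 13)/(√y + √13), so |√y − √13| = |y − 13|/(√y + √13).
Restrict δ ≤ 13 so that |y − 13| < 13 forces y > 0, and then √y + √13 > √13.
Hence |√y − √13| < |y − 13|/√13, which is < ε once |y − 13| < √13·ε.
Take δ = min(13, √13·ε). If 0 < |y − 13| < δ then y > 0 and |√y − √13| < |y − 13|/√13 < ε.

δ = min(13, √13·ε)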